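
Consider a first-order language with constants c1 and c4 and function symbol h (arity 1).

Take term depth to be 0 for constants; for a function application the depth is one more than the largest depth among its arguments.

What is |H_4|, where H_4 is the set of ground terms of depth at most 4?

Write N_k for the number of ground terms of depth ≤ k. A term of depth ≤ k is either a constant or a function symbol applied to arguments of depth ≤ k−1, so N_k = 2 + N_{k-1}.
N_0 = 2
N_1 = 2 + 2 = 4
N_2 = 2 + 4 = 6
N_3 = 2 + 6 = 8
N_4 = 2 + 8 = 10
Explicitly: c1, c4, h(c1), h(c4), h(h(c1)), h(h(c4)), h(h(h(c1))), h(h(h(c4))), h(h(h(h(c1)))), h(h(h(h(c4)))).

10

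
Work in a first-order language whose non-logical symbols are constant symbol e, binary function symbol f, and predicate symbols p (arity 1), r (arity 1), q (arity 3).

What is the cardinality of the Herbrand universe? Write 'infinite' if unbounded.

infinite

The signature has at least one function symbol (f, arity 2) and at least one constant (e).
Iterating f gives infinitely many distinct ground terms: e, f(e, e), f(f(e, e), f(e, e)), ...
So the Herbrand universe is infinite.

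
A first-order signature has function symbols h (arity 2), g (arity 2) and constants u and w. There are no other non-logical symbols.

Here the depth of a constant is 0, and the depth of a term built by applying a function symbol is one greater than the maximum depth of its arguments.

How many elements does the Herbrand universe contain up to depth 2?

If N_k denotes the number of depth-≤k ground terms, the 2 constants give N_0 = 2, and each function symbol of arity r contributes N_{k-1}^r new terms at level k: N_k = 2 + N_{k-1}^2 + N_{k-1}^2.
N_0 = 2
N_1 = 2 + 2^2 + 2^2 = 10
N_2 = 2 + 10^2 + 10^2 = 202

202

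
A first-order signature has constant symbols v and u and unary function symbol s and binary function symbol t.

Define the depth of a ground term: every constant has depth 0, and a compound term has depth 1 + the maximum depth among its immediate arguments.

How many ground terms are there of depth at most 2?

Let N_k count ground terms of depth at most k. Each non-constant term of depth ≤ k is some function symbol applied to depth-≤(k−1) arguments, giving N_k = 2 + N_{k-1} + N_{k-1}^2.
N_0 = 2
N_1 = 2 + 2 + 2^2 = 8
N_2 = 2 + 8 + 8^2 = 74

74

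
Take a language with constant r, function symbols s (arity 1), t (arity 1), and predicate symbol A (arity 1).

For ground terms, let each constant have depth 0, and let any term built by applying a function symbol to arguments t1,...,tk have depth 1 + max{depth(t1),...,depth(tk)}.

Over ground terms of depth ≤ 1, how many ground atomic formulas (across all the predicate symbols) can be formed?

3

First count ground terms of depth ≤ 1.
Count level by level. With function symbols s/1, t/1, the terms of depth ≤ k are the 1 constant together with each function applied to depth-≤(k−1) tuples, so N_k = 1 + N_{k-1} + N_{k-1}.
N_0 = 1
N_1 = 1 + 1 + 1 = 3
Explicitly: r, s(r), t(r).
So |H| = 3.
A ground atom is a predicate applied to a tuple of terms from H, so the count is the sum over predicates of |H|^arity:
  A: 3
Total ground atoms: 3.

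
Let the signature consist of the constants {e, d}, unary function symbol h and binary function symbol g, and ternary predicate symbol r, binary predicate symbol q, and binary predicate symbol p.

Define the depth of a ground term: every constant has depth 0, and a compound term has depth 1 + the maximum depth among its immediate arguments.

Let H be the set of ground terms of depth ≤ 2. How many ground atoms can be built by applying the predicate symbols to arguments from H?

First count ground terms of depth ≤ 2.
Let N_k count ground terms of depth at most k. Each non-constant term of depth ≤ k is some function symbol applied to depth-≤(k−1) arguments, giving N_k = 2 + N_{k-1} + N_{k-1}^2.
N_0 = 2
N_1 = 2 + 2 + 2^2 = 8
N_2 = 2 + 8 + 8^2 = 74
So |H| = 74.
For each predicate symbol, the number of ground atoms is |H| raised to its arity; summing:
  r: 74^3 = 405224;  q: 74^2 = 5476;  p: 74^2 = 5476
Total ground atoms: 405224 + 5476 + 5476 = 416176.

416176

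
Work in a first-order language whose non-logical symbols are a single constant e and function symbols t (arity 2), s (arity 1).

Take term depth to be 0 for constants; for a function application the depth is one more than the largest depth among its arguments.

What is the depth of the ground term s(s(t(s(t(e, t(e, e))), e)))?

depth(t(e, e)) = 1 + max(0, 0) = 1
depth(t(e, t(e, e))) = 1 + max(0, 1) = 2
depth(s(t(e, t(e, e)))) = 1 + depth(t(e, t(e, e))) = 1 + 2 = 3
depth(t(s(t(e, t(e, e))), e)) = 1 + max(3, 0) = 4
depth(s(t(s(t(e, t(e, e))), e))) = 1 + depth(t(s(t(e, t(e, e))), e)) = 1 + 4 = 5
depth(s(s(t(s(t(e, t(e, e))), e)))) = 1 + depth(s(t(s(t(e, t(e, e))), e))) = 1 + 5 = 6

6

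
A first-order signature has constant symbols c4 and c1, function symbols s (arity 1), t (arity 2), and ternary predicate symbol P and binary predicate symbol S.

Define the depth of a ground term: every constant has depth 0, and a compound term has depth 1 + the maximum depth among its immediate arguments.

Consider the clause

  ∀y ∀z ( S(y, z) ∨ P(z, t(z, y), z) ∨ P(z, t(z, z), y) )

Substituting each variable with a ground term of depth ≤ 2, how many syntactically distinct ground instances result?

5476

Ground terms of depth ≤ 2:
  Let N_k count ground terms of depth at most k. Each non-constant term of depth ≤ k is some function symbol applied to depth-≤(k−1) arguments, giving N_k = 2 + N_{k-1} + N_{k-1}^2.
  N_0 = 2
  N_1 = 2 + 2 + 2^2 = 8
  N_2 = 2 + 8 + 8^2 = 74
So there are 74 ground terms available for substitution.
There are 2 variables to instantiate (y, z), each occurring in at least one literal, so different choices give different ground instances.
Number of ground instances = 74^2 = 5476.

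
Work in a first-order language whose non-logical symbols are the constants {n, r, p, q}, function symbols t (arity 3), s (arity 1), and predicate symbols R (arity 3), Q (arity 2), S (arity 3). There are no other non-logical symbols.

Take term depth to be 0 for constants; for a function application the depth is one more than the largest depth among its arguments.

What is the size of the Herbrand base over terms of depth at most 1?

First count ground terms of depth ≤ 1.
Count level by level. With function symbols t/3, s/1, the terms of depth ≤ k are the 4 constants together with each function applied to depth-≤(k−1) tuples, so N_k = 4 + N_{k-1}^3 + N_{k-1}.
N_0 = 4
N_1 = 4 + 4^3 + 4 = 72
So |H| = 72.
Ground atoms are formed by filling each argument slot of a predicate with a term from H, so an r-ary predicate gives |H|^r atoms:
  R: 72^3 = 373248;  Q: 72^2 = 5184;  S: 72^3 = 373248
Total ground atoms: 373248 + 5184 + 373248 = 751680.

751680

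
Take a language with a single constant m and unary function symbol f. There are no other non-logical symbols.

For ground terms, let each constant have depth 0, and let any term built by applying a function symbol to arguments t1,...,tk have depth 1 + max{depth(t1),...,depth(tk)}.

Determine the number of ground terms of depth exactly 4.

1

Let N_k = |{terms of depth ≤ k}|. Then N_0 = 1 and N_k = 1 + N_{k-1} for k ≥ 1 (one summand per function symbol, arity giving the exponent).
N_0 = 1
N_1 = 1 + 1 = 2
N_2 = 1 + 2 = 3
N_3 = 1 + 3 = 4
N_4 = 1 + 4 = 5
Terms of depth exactly 4: N_4 − N_3 = 5 − 4 = 1.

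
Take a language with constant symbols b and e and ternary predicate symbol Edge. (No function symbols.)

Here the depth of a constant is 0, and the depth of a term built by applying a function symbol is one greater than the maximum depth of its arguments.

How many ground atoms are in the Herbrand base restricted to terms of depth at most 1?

First count ground terms of depth ≤ 1.
With no function symbols every ground term is a constant, so there are exactly 2 ground terms at every depth bound.
N_0 = 2
N_1 = 2
Explicitly: b, e.
So |H| = 2.
For each predicate symbol, the number of ground atoms is |H| raised to its arity; summing:
  Edge: 2^3 = 8
Total ground atoms: 8.

8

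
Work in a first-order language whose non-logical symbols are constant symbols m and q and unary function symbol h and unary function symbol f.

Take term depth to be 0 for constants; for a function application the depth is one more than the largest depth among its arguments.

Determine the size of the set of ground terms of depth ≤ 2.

Write N_k for the number of ground terms of depth ≤ k. A term of depth ≤ k is either a constant or a function symbol applied to arguments of depth ≤ k−1, so N_k = 2 + N_{k-1} + N_{k-1}.
N_0 = 2
N_1 = 2 + 2 + 2 = 6
N_2 = 2 + 6 + 6 = 14

14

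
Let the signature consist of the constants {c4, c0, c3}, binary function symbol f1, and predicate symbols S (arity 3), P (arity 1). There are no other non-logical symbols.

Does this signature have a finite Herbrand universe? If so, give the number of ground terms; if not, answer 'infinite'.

The signature has at least one function symbol (f1, arity 2) and at least one constant (c4).
Iterating f1 gives infinitely many distinct ground terms: c4, f1(c4, c4), f1(f1(c4, c4), f1(c4, c4)), ...
So the Herbrand universe is infinite.

infinite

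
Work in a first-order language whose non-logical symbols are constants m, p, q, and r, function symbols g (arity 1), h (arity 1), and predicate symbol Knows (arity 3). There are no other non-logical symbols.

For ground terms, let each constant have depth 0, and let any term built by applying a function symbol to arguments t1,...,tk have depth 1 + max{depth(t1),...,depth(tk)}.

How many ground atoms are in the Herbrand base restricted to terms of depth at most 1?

First count ground terms of depth ≤ 1.
Count level by level. With function symbols g/1, h/1, the terms of depth ≤ k are the 4 constants together with each function applied to depth-≤(k−1) tuples, so N_k = 4 + N_{k-1} + N_{k-1}.
N_0 = 4
N_1 = 4 + 4 + 4 = 12
Explicitly: m, p, q, r, g(m), g(p), g(q), g(r), h(m), h(p), h(q), h(r).
So |H| = 12.
A ground atom is a predicate applied to a tuple of terms from H, so the count is the sum over predicates of |H|^arity:
  Knows: 12^3 = 1728
Total ground atoms: 1728.

1728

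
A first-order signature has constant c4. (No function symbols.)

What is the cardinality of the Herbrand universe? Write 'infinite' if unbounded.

There are no function symbols, so the only ground term is the single constant.
The Herbrand universe is {c4}, finite with 1 element.

1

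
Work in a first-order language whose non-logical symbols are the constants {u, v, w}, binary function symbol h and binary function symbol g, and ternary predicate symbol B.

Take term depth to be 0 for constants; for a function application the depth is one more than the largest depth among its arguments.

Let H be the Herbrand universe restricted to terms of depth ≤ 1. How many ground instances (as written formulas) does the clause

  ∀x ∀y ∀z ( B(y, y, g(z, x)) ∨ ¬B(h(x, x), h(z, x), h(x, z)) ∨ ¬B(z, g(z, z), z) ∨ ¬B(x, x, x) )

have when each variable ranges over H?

9261

Ground terms of depth ≤ 1:
  Let N_k = |{terms of depth ≤ k}|. Then N_0 = 3 and N_k = 3 + N_{k-1}^2 + N_{k-1}^2 for k ≥ 1 (one summand per function symbol, arity giving the exponent).
  N_0 = 3
  N_1 = 3 + 3^2 + 3^2 = 21
So there are 21 ground terms available for substitution.
There are 3 variables to instantiate (x, y, z), each occurring in at least one literal, so different choices give different ground instances.
Number of ground instances = 21^3 = 9261.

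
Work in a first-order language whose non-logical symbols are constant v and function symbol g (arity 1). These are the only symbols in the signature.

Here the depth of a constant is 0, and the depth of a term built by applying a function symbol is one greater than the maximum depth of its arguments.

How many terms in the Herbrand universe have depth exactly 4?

Let N_k count ground terms of depth at most k. Each non-constant term of depth ≤ k is some function symbol applied to depth-≤(k−1) arguments, giving N_k = 1 + N_{k-1}.
N_0 = 1
N_1 = 1 + 1 = 2
N_2 = 1 + 2 = 3
N_3 = 1 + 3 = 4
N_4 = 1 + 4 = 5
Terms of depth exactly 4: N_4 − N_3 = 5 − 4 = 1.

1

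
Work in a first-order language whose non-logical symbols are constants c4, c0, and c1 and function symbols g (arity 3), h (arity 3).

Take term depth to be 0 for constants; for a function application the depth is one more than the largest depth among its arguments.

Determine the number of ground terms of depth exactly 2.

Write N_k for the number of ground terms of depth ≤ k. A term of depth ≤ k is either a constant or a function symbol applied to arguments of depth ≤ k−1, so N_k = 3 + N_{k-1}^3 + N_{k-1}^3.
N_0 = 3
N_1 = 3 + 3^3 + 3^3 = 57
N_2 = 3 + 57^3 + 57^3 = 370389
Terms of depth exactly 2: N_2 − N_1 = 370389 − 57 = 370332.

370332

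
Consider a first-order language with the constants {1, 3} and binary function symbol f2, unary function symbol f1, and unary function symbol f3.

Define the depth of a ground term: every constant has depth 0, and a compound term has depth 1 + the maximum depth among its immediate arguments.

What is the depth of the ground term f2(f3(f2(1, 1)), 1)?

depth(f2(1, 1)) = 1 + max(0, 0) = 1
depth(f3(f2(1, 1))) = 1 + depth(f2(1, 1)) = 1 + 1 = 2
depth(f2(f3(f2(1, 1)), 1)) = 1 + max(2, 0) = 3

3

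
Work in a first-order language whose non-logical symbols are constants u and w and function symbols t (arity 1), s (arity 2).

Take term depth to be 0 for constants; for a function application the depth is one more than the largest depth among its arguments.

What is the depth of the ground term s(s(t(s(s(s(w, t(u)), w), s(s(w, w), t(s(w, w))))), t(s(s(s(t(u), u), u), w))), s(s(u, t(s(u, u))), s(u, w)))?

depth(t(u)) = 1 + depth(u) = 1 + 0 = 1
depth(s(w, t(u))) = 1 + max(0, 1) = 2
depth(s(s(w, t(u)), w)) = 1 + max(2, 0) = 3
depth(s(w, w)) = 1 + max(0, 0) = 1
depth(t(s(w, w))) = 1 + depth(s(w, w)) = 1 + 1 = 2
depth(s(s(w, w), t(s(w, w)))) = 1 + max(1, 2) = 3
depth(s(s(s(w, t(u)), w), s(s(w, w), t(s(w, w))))) = 1 + max(3, 3) = 4
depth(t(s(s(s(w, t(u)), w), s(s(w, w), t(s(w, w)))))) = 1 + depth(s(s(s(w, t(u)), w), s(s(w, w), t(s(w, w))))) = 1 + 4 = 5
depth(s(t(u), u)) = 1 + max(1, 0) = 2
depth(s(s(t(u), u), u)) = 1 + max(2, 0) = 3
depth(s(s(s(t(u), u), u), w)) = 1 + max(3, 0) = 4
depth(t(s(s(s(t(u), u), u), w))) = 1 + depth(s(s(s(t(u), u), u), w)) = 1 + 4 = 5
depth(s(t(s(s(s(w, t(u)), w), s(s(w, w), t(s(w, w))))), t(s(s(s(t(u), u), u), w)))) = 1 + max(5, 5) = 6
depth(s(u, u)) = 1 + max(0, 0) = 1
depth(t(s(u, u))) = 1 + depth(s(u, u)) = 1 + 1 = 2
depth(s(u, t(s(u, u)))) = 1 + max(0, 2) = 3
depth(s(u, w)) = 1 + max(0, 0) = 1
depth(s(s(u, t(s(u, u))), s(u, w))) = 1 + max(3, 1) = 4
depth(s(s(t(s(s(s(w, t(u)), w), s(s(w, w), t(s(w, w))))), t(s(s(s(t(u), u), u), w))), s(s(u, t(s(u, u))), s(u, w)))) = 1 + max(6, 4) = 7

7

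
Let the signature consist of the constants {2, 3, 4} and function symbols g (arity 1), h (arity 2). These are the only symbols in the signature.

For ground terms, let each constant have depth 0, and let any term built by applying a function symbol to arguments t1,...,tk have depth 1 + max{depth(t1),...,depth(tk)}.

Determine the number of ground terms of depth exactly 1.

12

Let N_k = |{terms of depth ≤ k}|. Then N_0 = 3 and N_k = 3 + N_{k-1} + N_{k-1}^2 for k ≥ 1 (one summand per function symbol, arity giving the exponent).
N_0 = 3
N_1 = 3 + 3 + 3^2 = 15
Terms of depth exactly 1: N_1 − N_0 = 15 − 3 = 12.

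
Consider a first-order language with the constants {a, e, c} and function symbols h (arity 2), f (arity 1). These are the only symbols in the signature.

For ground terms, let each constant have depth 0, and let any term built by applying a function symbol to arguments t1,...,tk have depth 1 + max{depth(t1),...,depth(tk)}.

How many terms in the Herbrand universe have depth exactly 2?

228

Let N_k = |{terms of depth ≤ k}|. Then N_0 = 3 and N_k = 3 + N_{k-1}^2 + N_{k-1} for k ≥ 1 (one summand per function symbol, arity giving the exponent).
N_0 = 3
N_1 = 3 + 3^2 + 3 = 15
N_2 = 3 + 15^2 + 15 = 243
Terms of depth exactly 2: N_2 − N_1 = 243 − 15 = 228.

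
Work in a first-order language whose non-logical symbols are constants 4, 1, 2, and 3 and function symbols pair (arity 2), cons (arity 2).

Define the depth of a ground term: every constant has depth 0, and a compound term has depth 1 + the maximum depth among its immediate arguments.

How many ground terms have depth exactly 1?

Count level by level. With function symbols pair/2, cons/2, the terms of depth ≤ k are the 4 constants together with each function applied to depth-≤(k−1) tuples, so N_k = 4 + N_{k-1}^2 + N_{k-1}^2.
N_0 = 4
N_1 = 4 + 4^2 + 4^2 = 36
Terms of depth exactly 1: N_1 − N_0 = 36 − 4 = 32.

32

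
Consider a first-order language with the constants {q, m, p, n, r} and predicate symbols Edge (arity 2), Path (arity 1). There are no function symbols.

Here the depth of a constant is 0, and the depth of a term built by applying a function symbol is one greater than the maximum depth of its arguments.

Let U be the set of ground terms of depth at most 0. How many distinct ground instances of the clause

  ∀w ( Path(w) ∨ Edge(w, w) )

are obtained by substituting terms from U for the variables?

Ground terms of depth ≤ 0:
  With no function symbols every ground term is a constant, so there are exactly 5 ground terms at every depth bound.
  N_0 = 5
So there are 5 ground terms available for substitution.
The clause has 1 distinct variable (w), which appears in the body. In the free term algebra distinct substitutions yield syntactically distinct ground instances.
Number of ground instances = 5.

5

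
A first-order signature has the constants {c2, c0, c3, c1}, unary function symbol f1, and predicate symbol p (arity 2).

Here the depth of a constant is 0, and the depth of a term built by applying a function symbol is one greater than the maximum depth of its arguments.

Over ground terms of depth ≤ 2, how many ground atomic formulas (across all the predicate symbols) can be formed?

First count ground terms of depth ≤ 2.
Let N_k = |{terms of depth ≤ k}|. Then N_0 = 4 and N_k = 4 + N_{k-1} for k ≥ 1 (one summand per function symbol, arity giving the exponent).
N_0 = 4
N_1 = 4 + 4 = 8
N_2 = 4 + 8 = 12
Explicitly: c2, c0, c3, c1, f1(c2), f1(c0), f1(c3), f1(c1), f1(f1(c2)), f1(f1(c0)), f1(f1(c3)), f1(f1(c1)).
So |H| = 12.
For each predicate symbol, the number of ground atoms is |H| raised to its arity; summing:
  p: 12^2 = 144
Total ground atoms: 144.

144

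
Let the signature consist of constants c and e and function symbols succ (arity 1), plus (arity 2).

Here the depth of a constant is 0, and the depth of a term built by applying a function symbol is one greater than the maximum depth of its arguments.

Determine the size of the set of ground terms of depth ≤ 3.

5552

Count level by level. With function symbols succ/1, plus/2, the terms of depth ≤ k are the 2 constants together with each function applied to depth-≤(k−1) tuples, so N_k = 2 + N_{k-1} + N_{k-1}^2.
N_0 = 2
N_1 = 2 + 2 + 2^2 = 8
N_2 = 2 + 8 + 8^2 = 74
N_3 = 2 + 74 + 74^2 = 5552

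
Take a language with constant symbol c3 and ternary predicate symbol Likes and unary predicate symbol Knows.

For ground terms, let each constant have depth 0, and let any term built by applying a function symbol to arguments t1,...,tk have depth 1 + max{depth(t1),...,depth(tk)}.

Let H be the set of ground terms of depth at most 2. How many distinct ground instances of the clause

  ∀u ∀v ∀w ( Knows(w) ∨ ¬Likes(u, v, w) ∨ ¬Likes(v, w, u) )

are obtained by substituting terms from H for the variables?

1

Ground terms of depth ≤ 2:
  With no function symbols every ground term is a constant, so there is exactly 1 ground term at every depth bound.
  N_0 = 1
  N_1 = 1
  N_2 = 1
So there is exactly 1 ground term available for substitution.
The body mentions every one of the 3 quantified variables; since ground terms form a free algebra, no two substitutions collapse to the same formula.
Number of ground instances = 1^3 = 1.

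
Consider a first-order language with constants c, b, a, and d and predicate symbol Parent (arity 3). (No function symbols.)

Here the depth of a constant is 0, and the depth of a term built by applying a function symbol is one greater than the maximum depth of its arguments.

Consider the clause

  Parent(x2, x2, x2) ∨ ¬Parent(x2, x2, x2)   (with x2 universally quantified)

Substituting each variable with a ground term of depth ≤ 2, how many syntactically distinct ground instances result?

4

Ground terms of depth ≤ 2:
  With no function symbols every ground term is a constant, so there are exactly 4 ground terms at every depth bound.
  N_0 = 4
  N_1 = 4
  N_2 = 4
  Explicitly: c, b, a, d.
So there are 4 ground terms available for substitution.
The clause has 1 distinct variable (x2), which appears in the body. In the free term algebra distinct substitutions yield syntactically distinct ground instances.
Number of ground instances = 4.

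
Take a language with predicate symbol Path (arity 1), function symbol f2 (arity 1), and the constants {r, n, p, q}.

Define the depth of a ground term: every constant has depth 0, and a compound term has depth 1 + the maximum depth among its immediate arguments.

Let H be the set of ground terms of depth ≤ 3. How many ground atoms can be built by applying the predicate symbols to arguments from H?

First count ground terms of depth ≤ 3.
Write N_k for the number of ground terms of depth ≤ k. A term of depth ≤ k is either a constant or a function symbol applied to arguments of depth ≤ k−1, so N_k = 4 + N_{k-1}.
N_0 = 4
N_1 = 4 + 4 = 8
N_2 = 4 + 8 = 12
N_3 = 4 + 12 = 16
So |H| = 16.
A ground atom is a predicate applied to a tuple of terms from H, so the count is the sum over predicates of |H|^arity:
  Path: 16
Total ground atoms: 16.

16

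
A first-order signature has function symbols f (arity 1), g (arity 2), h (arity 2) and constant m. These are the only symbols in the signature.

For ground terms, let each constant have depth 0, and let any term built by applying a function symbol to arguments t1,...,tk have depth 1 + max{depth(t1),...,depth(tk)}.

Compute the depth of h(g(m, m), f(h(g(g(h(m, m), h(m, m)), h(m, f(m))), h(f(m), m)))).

6

depth(g(m, m)) = 1 + max(0, 0) = 1
depth(h(m, m)) = 1 + max(0, 0) = 1
depth(g(h(m, m), h(m, m))) = 1 + max(1, 1) = 2
depth(f(m)) = 1 + depth(m) = 1 + 0 = 1
depth(h(m, f(m))) = 1 + max(0, 1) = 2
depth(g(g(h(m, m), h(m, m)), h(m, f(m)))) = 1 + max(2, 2) = 3
depth(h(f(m), m)) = 1 + max(1, 0) = 2
depth(h(g(g(h(m, m), h(m, m)), h(m, f(m))), h(f(m), m))) = 1 + max(3, 2) = 4
depth(f(h(g(g(h(m, m), h(m, m)), h(m, f(m))), h(f(m), m)))) = 1 + depth(h(g(g(h(m, m), h(m, m)), h(m, f(m))), h(f(m), m))) = 1 + 4 = 5
depth(h(g(m, m), f(h(g(g(h(m, m), h(m, m)), h(m, f(m))), h(f(m), m))))) = 1 + max(1, 5) = 6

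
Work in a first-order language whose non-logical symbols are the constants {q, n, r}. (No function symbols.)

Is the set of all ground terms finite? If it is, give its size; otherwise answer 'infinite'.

There are no function symbols, so every ground term is one of the 3 constants.
The Herbrand universe is {q, n, r}, which is finite with 3 elements.

3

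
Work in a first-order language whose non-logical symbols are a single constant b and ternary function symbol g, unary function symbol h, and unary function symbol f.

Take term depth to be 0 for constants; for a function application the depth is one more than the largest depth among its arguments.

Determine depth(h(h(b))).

depth(h(b)) = 1 + depth(b) = 1 + 0 = 1
depth(h(h(b))) = 1 + depth(h(b)) = 1 + 1 = 2

2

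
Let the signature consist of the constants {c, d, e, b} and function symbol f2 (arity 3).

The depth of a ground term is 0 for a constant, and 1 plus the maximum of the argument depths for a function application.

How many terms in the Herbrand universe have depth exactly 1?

Count level by level. With function symbols f2/3, the terms of depth ≤ k are the 4 constants together with each function applied to depth-≤(k−1) tuples, so N_k = 4 + N_{k-1}^3.
N_0 = 4
N_1 = 4 + 4^3 = 68
Terms of depth exactly 1: N_1 − N_0 = 68 − 4 = 64.

64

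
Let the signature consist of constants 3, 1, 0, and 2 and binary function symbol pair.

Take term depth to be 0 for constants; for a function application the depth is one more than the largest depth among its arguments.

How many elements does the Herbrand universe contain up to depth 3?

163220

Let N_k = |{terms of depth ≤ k}|. Then N_0 = 4 and N_k = 4 + N_{k-1}^2 for k ≥ 1 (one summand per function symbol, arity giving the exponent).
N_0 = 4
N_1 = 4 + 4^2 = 20
N_2 = 4 + 20^2 = 404
N_3 = 4 + 404^2 = 163220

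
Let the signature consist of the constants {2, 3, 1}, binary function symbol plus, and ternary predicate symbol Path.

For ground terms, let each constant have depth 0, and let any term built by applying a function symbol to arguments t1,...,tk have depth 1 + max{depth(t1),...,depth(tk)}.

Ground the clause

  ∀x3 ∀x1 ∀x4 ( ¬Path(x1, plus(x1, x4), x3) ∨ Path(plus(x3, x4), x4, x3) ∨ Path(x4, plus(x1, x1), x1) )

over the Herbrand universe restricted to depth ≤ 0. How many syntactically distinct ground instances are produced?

Ground terms of depth ≤ 0:
  If N_k denotes the number of depth-≤k ground terms, the 3 constants give N_0 = 3, and each function symbol of arity r contributes N_{k-1}^r new terms at level k: N_k = 3 + N_{k-1}^2.
  N_0 = 3
So there are 3 ground terms available for substitution.
The body mentions every one of the 3 quantified variables; since ground terms form a free algebra, no two substitutions collapse to the same formula.
Number of ground instances = 3^3 = 27.

27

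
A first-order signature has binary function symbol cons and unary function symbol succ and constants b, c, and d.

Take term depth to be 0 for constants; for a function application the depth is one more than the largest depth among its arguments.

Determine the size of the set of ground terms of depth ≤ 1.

15

Write N_k for the number of ground terms of depth ≤ k. A term of depth ≤ k is either a constant or a function symbol applied to arguments of depth ≤ k−1, so N_k = 3 + N_{k-1}^2 + N_{k-1}.
N_0 = 3
N_1 = 3 + 3^2 + 3 = 15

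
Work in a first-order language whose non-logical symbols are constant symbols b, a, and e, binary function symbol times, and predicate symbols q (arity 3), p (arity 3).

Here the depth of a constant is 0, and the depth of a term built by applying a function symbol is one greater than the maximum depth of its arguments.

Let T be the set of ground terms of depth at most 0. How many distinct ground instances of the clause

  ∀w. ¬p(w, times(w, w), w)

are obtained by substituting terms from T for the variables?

3

Ground terms of depth ≤ 0:
  Let N_k = |{terms of depth ≤ k}|. Then N_0 = 3 and N_k = 3 + N_{k-1}^2 for k ≥ 1 (one summand per function symbol, arity giving the exponent).
  N_0 = 3
  Explicitly: b, a, e.
So there are 3 ground terms available for substitution.
The variable w ranges independently over the available ground terms, and distinct assignments produce distinct instances.
Number of ground instances = 3.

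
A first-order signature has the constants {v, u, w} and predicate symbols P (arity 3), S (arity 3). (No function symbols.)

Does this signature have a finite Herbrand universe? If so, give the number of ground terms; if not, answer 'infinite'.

3

There are no function symbols, so every ground term is one of the 3 constants.
The Herbrand universe is {v, u, w}, which is finite with 3 elements.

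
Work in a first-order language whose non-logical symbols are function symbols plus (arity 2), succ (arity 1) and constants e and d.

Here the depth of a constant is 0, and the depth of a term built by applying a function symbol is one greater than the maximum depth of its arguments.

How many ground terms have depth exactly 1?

6

Let N_k = |{terms of depth ≤ k}|. Then N_0 = 2 and N_k = 2 + N_{k-1}^2 + N_{k-1} for k ≥ 1 (one summand per function symbol, arity giving the exponent).
N_0 = 2
N_1 = 2 + 2^2 + 2 = 8
Terms of depth exactly 1: N_1 − N_0 = 8 − 2 = 6.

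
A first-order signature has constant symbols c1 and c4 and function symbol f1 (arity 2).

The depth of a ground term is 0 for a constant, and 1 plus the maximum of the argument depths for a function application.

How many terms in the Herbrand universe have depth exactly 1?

Let N_k = |{terms of depth ≤ k}|. Then N_0 = 2 and N_k = 2 + N_{k-1}^2 for k ≥ 1 (one summand per function symbol, arity giving the exponent).
N_0 = 2
N_1 = 2 + 2^2 = 6
Terms of depth exactly 1: N_1 − N_0 = 6 − 2 = 4.

4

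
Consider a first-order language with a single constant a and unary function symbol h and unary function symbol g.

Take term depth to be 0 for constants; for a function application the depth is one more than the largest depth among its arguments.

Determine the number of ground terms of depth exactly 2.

4

If N_k denotes the number of depth-≤k ground terms, the 1 constant gives N_0 = 1, and each function symbol of arity r contributes N_{k-1}^r new terms at level k: N_k = 1 + N_{k-1} + N_{k-1}.
N_0 = 1
N_1 = 1 + 1 + 1 = 3
N_2 = 1 + 3 + 3 = 7
Terms of depth exactly 2: N_2 − N_1 = 7 − 3 = 4.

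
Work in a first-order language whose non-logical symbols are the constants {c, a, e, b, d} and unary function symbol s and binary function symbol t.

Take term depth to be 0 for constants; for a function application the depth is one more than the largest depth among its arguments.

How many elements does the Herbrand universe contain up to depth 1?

35

Count level by level. With function symbols s/1, t/2, the terms of depth ≤ k are the 5 constants together with each function applied to depth-≤(k−1) tuples, so N_k = 5 + N_{k-1} + N_{k-1}^2.
N_0 = 5
N_1 = 5 + 5 + 5^2 = 35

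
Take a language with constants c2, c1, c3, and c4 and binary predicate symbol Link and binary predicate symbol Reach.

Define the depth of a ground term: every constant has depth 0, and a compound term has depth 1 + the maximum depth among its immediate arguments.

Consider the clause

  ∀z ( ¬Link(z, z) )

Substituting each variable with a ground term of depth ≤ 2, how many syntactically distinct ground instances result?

4

Ground terms of depth ≤ 2:
  With no function symbols every ground term is a constant, so there are exactly 4 ground terms at every depth bound.
  N_0 = 4
  N_1 = 4
  N_2 = 4
So there are 4 ground terms available for substitution.
There is 1 variable to instantiate (z),  occurring in at least one literal, so different choices give different ground instances.
Number of ground instances = 4.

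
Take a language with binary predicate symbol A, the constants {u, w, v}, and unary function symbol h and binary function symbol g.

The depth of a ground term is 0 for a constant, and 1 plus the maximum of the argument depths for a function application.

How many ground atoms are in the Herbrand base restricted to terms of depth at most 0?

First count ground terms of depth ≤ 0.
Write N_k for the number of ground terms of depth ≤ k. A term of depth ≤ k is either a constant or a function symbol applied to arguments of depth ≤ k−1, so N_k = 3 + N_{k-1} + N_{k-1}^2.
N_0 = 3
Explicitly: u, w, v.
So |H| = 3.
Each predicate of arity r yields |H|^r ground atoms (one per choice of an r-tuple from H):
  A: 3^2 = 9
Total ground atoms: 9.

9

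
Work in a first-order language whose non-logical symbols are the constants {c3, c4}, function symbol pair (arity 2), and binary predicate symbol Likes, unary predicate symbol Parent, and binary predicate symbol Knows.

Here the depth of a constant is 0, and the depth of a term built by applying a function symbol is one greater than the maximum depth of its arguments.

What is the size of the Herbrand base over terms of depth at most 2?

2926

First count ground terms of depth ≤ 2.
Let N_k = |{terms of depth ≤ k}|. Then N_0 = 2 and N_k = 2 + N_{k-1}^2 for k ≥ 1 (one summand per function symbol, arity giving the exponent).
N_0 = 2
N_1 = 2 + 2^2 = 6
N_2 = 2 + 6^2 = 38
So |H| = 38.
Ground atoms are formed by filling each argument slot of a predicate with a term from H, so an r-ary predicate gives |H|^r atoms:
  Likes: 38^2 = 1444;  Parent: 38;  Knows: 38^2 = 1444
Total ground atoms: 1444 + 38 + 1444 = 2926.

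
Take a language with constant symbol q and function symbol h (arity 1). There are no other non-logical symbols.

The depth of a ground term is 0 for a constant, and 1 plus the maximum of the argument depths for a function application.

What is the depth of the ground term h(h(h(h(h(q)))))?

depth(h(q)) = 1 + depth(q) = 1 + 0 = 1
depth(h(h(q))) = 1 + depth(h(q)) = 1 + 1 = 2
depth(h(h(h(q)))) = 1 + depth(h(h(q))) = 1 + 2 = 3
depth(h(h(h(h(q))))) = 1 + depth(h(h(h(q)))) = 1 + 3 = 4
depth(h(h(h(h(h(q)))))) = 1 + depth(h(h(h(h(q))))) = 1 + 4 = 5

5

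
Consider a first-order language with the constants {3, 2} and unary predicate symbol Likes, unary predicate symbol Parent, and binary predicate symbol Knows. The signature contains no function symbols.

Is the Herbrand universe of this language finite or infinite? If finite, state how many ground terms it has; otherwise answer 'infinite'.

There are no function symbols, so every ground term is one of the 2 constants.
The Herbrand universe is {3, 2}, which is finite with 2 elements.

2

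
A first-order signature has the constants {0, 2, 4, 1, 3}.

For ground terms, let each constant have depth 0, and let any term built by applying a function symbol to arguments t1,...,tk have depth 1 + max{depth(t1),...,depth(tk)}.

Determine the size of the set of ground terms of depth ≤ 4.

5

With no function symbols every ground term is a constant, so there are exactly 5 ground terms at every depth bound.
N_0 = 5
N_1 = 5
N_2 = 5
N_3 = 5
N_4 = 5
Explicitly: 0, 2, 4, 1, 3.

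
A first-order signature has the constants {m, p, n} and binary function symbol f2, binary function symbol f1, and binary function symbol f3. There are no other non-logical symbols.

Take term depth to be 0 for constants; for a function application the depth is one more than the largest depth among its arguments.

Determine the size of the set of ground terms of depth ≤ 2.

2703

If N_k denotes the number of depth-≤k ground terms, the 3 constants give N_0 = 3, and each function symbol of arity r contributes N_{k-1}^r new terms at level k: N_k = 3 + N_{k-1}^2 + N_{k-1}^2 + N_{k-1}^2.
N_0 = 3
N_1 = 3 + 3^2 + 3^2 + 3^2 = 30
N_2 = 3 + 30^2 + 30^2 + 30^2 = 2703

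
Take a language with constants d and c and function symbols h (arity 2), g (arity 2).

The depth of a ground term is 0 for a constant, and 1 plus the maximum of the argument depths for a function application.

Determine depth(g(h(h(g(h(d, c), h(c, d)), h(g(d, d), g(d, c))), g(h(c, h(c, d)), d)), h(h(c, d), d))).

5

depth(h(d, c)) = 1 + max(0, 0) = 1
depth(h(c, d)) = 1 + max(0, 0) = 1
depth(g(h(d, c), h(c, d))) = 1 + max(1, 1) = 2
depth(g(d, d)) = 1 + max(0, 0) = 1
depth(g(d, c)) = 1 + max(0, 0) = 1
depth(h(g(d, d), g(d, c))) = 1 + max(1, 1) = 2
depth(h(g(h(d, c), h(c, d)), h(g(d, d), g(d, c)))) = 1 + max(2, 2) = 3
depth(h(c, h(c, d))) = 1 + max(0, 1) = 2
depth(g(h(c, h(c, d)), d)) = 1 + max(2, 0) = 3
depth(h(h(g(h(d, c), h(c, d)), h(g(d, d), g(d, c))), g(h(c, h(c, d)), d))) = 1 + max(3, 3) = 4
depth(h(h(c, d), d)) = 1 + max(1, 0) = 2
depth(g(h(h(g(h(d, c), h(c, d)), h(g(d, d), g(d, c))), g(h(c, h(c, d)), d)), h(h(c, d), d))) = 1 + max(4, 2) = 5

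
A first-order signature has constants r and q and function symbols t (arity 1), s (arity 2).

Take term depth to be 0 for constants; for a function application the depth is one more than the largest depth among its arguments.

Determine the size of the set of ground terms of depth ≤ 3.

Let N_k = |{terms of depth ≤ k}|. Then N_0 = 2 and N_k = 2 + N_{k-1} + N_{k-1}^2 for k ≥ 1 (one summand per function symbol, arity giving the exponent).
N_0 = 2
N_1 = 2 + 2 + 2^2 = 8
N_2 = 2 + 8 + 8^2 = 74
N_3 = 2 + 74 + 74^2 = 5552

5552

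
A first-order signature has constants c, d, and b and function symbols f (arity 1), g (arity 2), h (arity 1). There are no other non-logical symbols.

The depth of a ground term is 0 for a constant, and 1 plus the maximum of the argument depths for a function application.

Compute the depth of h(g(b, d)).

2

depth(g(b, d)) = 1 + max(0, 0) = 1
depth(h(g(b, d))) = 1 + depth(g(b, d)) = 1 + 1 = 2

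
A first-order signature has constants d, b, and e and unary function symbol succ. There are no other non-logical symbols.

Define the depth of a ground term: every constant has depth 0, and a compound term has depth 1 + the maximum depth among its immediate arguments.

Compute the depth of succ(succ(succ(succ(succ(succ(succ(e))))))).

7

depth(succ(e)) = 1 + depth(e) = 1 + 0 = 1
depth(succ(succ(e))) = 1 + depth(succ(e)) = 1 + 1 = 2
depth(succ(succ(succ(e)))) = 1 + depth(succ(succ(e))) = 1 + 2 = 3
depth(succ(succ(succ(succ(e))))) = 1 + depth(succ(succ(succ(e)))) = 1 + 3 = 4
depth(succ(succ(succ(succ(succ(e)))))) = 1 + depth(succ(succ(succ(succ(e))))) = 1 + 4 = 5
depth(succ(succ(succ(succ(succ(succ(e))))))) = 1 + depth(succ(succ(succ(succ(succ(e)))))) = 1 + 5 = 6
depth(succ(succ(succ(succ(succ(succ(succ(e)))))))) = 1 + depth(succ(succ(succ(succ(succ(succ(e))))))) = 1 + 6 = 7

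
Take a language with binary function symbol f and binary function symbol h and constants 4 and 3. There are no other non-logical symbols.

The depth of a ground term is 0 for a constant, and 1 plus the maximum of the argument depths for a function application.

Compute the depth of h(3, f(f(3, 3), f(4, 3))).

depth(f(3, 3)) = 1 + max(0, 0) = 1
depth(f(4, 3)) = 1 + max(0, 0) = 1
depth(f(f(3, 3), f(4, 3))) = 1 + max(1, 1) = 2
depth(h(3, f(f(3, 3), f(4, 3)))) = 1 + max(0, 2) = 3

3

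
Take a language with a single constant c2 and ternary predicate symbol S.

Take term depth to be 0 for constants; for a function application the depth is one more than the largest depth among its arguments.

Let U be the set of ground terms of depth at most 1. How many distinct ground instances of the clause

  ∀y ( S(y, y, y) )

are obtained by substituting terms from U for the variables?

1

Ground terms of depth ≤ 1:
  With no function symbols every ground term is a constant, so there is exactly 1 ground term at every depth bound.
  N_0 = 1
  N_1 = 1
So there is exactly 1 ground term available for substitution.
There is 1 variable to instantiate (y),  occurring in at least one literal, so different choices give different ground instances.
Number of ground instances = 1.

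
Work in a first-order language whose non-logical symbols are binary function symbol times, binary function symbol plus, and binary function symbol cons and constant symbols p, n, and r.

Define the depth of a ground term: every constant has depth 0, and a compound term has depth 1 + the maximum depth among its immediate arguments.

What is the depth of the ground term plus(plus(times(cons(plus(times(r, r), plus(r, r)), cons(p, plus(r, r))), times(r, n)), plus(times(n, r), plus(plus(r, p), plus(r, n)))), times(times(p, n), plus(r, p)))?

depth(times(r, r)) = 1 + max(0, 0) = 1
depth(plus(r, r)) = 1 + max(0, 0) = 1
depth(plus(times(r, r), plus(r, r))) = 1 + max(1, 1) = 2
depth(cons(p, plus(r, r))) = 1 + max(0, 1) = 2
depth(cons(plus(times(r, r), plus(r, r)), cons(p, plus(r, r)))) = 1 + max(2, 2) = 3
depth(times(r, n)) = 1 + max(0, 0) = 1
depth(times(cons(plus(times(r, r), plus(r, r)), cons(p, plus(r, r))), times(r, n))) = 1 + max(3, 1) = 4
depth(times(n, r)) = 1 + max(0, 0) = 1
depth(plus(r, p)) = 1 + max(0, 0) = 1
depth(plus(r, n)) = 1 + max(0, 0) = 1
depth(plus(plus(r, p), plus(r, n))) = 1 + max(1, 1) = 2
depth(plus(times(n, r), plus(plus(r, p), plus(r, n)))) = 1 + max(1, 2) = 3
depth(plus(times(cons(plus(times(r, r), plus(r, r)), cons(p, plus(r, r))), times(r, n)), plus(times(n, r), plus(plus(r, p), plus(r, n))))) = 1 + max(4, 3) = 5
depth(times(p, n)) = 1 + max(0, 0) = 1
depth(times(times(p, n), plus(r, p))) = 1 + max(1, 1) = 2
depth(plus(plus(times(cons(plus(times(r, r), plus(r, r)), cons(p, plus(r, r))), times(r, n)), plus(times(n, r), plus(plus(r, p), plus(r, n)))), times(times(p, n), plus(r, p)))) = 1 + max(5, 2) = 6

6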